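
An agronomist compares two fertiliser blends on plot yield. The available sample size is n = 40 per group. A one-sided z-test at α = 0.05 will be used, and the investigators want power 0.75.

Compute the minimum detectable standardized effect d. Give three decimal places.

Need Φ(δ − 1.645) = 0.75, so δ = 1.645 + 0.674 = 2.319.
δ = d·√(n/2) ⇒ d = δ/√(n/2) = 2.319/√(40/2) = 0.5186.

d ≈ 0.519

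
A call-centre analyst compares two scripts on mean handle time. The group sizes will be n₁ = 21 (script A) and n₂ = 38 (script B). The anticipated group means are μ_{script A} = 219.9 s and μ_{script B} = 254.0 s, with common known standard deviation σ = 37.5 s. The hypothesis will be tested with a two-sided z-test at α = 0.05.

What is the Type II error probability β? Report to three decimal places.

β ≈ 0.083

Standardized effect: d = |μ_{script A} − μ_{script B}| / σ = |219.9 − 254.0| / 37.5 = 0.9093
Noncentrality parameter: δ = d / √(1/n₁ + 1/n₂) = 0.9093 / √(1/21 + 1/38) = 3.3442
Critical value for a two-sided test at α = 0.05: z_{α/2} = 1.960.
Power = Φ(δ − 1.960) + Φ(−δ − 1.960) = Φ(1.384) + Φ(-5.304) = 0.9169 + 0.0000 = 0.9169.
Type II error: β = 1 − power = 1 − 0.9169 = 0.0831.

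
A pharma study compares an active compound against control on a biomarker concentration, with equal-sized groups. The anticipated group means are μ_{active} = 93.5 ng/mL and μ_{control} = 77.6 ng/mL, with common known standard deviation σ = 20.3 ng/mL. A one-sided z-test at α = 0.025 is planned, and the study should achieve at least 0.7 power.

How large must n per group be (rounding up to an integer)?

n = 21 per group

Standardized effect: d = |μ_{active} − μ_{control}| / σ = |93.5 − 77.6| / 20.3 = 0.7833
For power 0.7 need Φ(δ − z_{0.025}) = 0.7, so δ = z_{0.025} + z_{0.30} = 1.960 + 0.524 = 2.484.
δ = d·√(n/2) ⇒ n = 2(δ/d)² = 2 × (2.484 / 0.7833)² = 20.12.
Round up to the next whole unit.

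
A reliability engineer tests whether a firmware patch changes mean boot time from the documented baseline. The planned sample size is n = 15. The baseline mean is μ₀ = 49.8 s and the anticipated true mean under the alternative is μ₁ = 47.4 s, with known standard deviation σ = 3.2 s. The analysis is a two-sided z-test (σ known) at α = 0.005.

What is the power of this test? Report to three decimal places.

Standardized effect: d = |μ₁ − μ₀| / σ = |47.4 − 49.8| / 3.2 = 0.7500
Noncentrality parameter: δ = d·√n = 0.7500 × √15 = 2.9047
Two-sided α = 0.005 → critical value z_{0.0025} = 2.807.
Power = Φ(δ − 2.807) + Φ(−δ − 2.807) = Φ(0.098) + Φ(-5.712) = 0.5389 + 0.0000 = 0.5389.

Power ≈ 0.539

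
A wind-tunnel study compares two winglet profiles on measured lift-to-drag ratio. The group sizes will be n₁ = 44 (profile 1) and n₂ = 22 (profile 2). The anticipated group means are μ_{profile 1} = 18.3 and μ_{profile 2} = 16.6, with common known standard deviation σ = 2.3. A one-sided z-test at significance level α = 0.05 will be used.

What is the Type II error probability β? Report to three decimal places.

β ≈ 0.118

Standardized effect: d = |μ_{profile 1} − μ_{profile 2}| / σ = |18.3 − 16.6| / 2.3 = 0.7391
Noncentrality parameter: δ = d / √(1/n₁ + 1/n₂) = 0.7391 / √(1/44 + 1/22) = 2.8307
One-sided α = 0.05 → critical value z_{0.05} = 1.645.
Power = Φ(δ − 1.645) = Φ(1.186) = 0.8821.
Type II error: β = 1 − power = 1 − 0.8821 = 0.1179.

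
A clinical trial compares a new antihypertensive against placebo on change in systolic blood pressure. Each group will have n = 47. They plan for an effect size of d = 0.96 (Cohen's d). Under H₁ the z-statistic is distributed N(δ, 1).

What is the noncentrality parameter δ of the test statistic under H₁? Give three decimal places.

The noncentrality parameter scales effect size by the design's sample-size factor: δ = d·√(n/2) = 0.96 × √(47/2) = 4.6538

δ ≈ 4.654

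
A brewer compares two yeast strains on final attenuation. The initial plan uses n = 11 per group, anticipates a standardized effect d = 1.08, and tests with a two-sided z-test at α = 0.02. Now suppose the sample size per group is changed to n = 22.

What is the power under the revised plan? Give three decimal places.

With n = 22 per group: δ = d·√(n/2) = 1.08 × √(22/2) = 3.5820. Critical value z_{0.01} = 2.326.
Revised power = Φ(δ − 2.326) + Φ(−δ − 2.326) = Φ(1.256) + Φ(-5.908) = 0.8954 + 0.0000 = 0.8954.

Power ≈ 0.895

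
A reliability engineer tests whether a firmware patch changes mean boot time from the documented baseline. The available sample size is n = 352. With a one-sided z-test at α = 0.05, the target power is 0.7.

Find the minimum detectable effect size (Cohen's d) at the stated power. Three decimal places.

d ≈ 0.116

Need Φ(δ − 1.645) = 0.7, so δ = 1.645 + 0.524 = 2.169.
δ = d·√n ⇒ d = δ/√n = 2.169/√352 = 0.1156.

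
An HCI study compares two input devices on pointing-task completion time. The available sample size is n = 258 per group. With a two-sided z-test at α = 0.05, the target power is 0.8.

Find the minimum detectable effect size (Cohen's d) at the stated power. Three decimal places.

d ≈ 0.247

Required noncentrality: δ = z_{0.025} + z_{0.20} = 1.960 + 0.842 = 2.802.
(The second rejection-region term Φ(−δ − z_{α/2}) is negligible and dropped.)
δ = d·√(n/2) ⇒ d = δ/√(n/2) = 2.802/√(258/2) = 0.2467.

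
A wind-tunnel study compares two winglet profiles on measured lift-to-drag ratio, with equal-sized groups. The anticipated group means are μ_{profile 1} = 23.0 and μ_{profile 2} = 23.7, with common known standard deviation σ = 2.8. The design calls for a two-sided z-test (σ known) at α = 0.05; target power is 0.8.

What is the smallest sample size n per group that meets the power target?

n = 252 per group

Standardized effect: d = |μ_{profile 1} − μ_{profile 2}| / σ = |23.0 − 23.7| / 2.8 = 0.2500
Set Φ(δ − 1.960) = 0.8; then δ − 1.960 = Φ⁻¹(0.8) = 0.842, giving δ = 2.802.
(The Φ(−δ − z_{α/2}) term is vanishingly small for δ > 0 and is dropped in the standard sample-size formula.)
δ = d·√(n/2) ⇒ n = 2(δ/d)² = 2 × (2.802 / 0.2500)² = 251.16.
Rounding up, n = 252 per group.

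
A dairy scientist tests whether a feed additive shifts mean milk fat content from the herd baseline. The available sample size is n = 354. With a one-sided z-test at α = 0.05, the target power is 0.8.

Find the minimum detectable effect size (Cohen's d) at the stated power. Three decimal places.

d ≈ 0.132

Required noncentrality: δ = z_{0.05} + z_{0.20} = 1.645 + 0.842 = 2.486.
δ = d·√n ⇒ d = δ/√n = 2.486/√354 = 0.1322.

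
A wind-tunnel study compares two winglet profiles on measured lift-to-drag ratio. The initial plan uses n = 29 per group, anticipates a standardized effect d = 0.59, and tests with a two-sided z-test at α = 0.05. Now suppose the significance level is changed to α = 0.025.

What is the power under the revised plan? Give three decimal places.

Power ≈ 0.502

δ = d·√(n/2) = 0.59 × √(29/2) = 2.2467 (unchanged). New critical value: z_{0.0125} = 2.241.
Revised power = Φ(δ − 2.241) + Φ(−δ − 2.241) = Φ(0.005) + Φ(-4.488) = 0.5021 + 0.0000 = 0.5021.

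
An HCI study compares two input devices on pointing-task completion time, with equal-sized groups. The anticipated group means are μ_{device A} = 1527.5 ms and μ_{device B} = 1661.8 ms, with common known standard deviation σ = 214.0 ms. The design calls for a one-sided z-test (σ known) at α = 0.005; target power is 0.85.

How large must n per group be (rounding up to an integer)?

n = 67 per group

Standardized effect: d = |μ_{device A} − μ_{device B}| / σ = |1527.5 − 1661.8| / 214.0 = 0.6276
Set Φ(δ − 2.576) = 0.85; then δ − 2.576 = Φ⁻¹(0.85) = 1.036, giving δ = 3.612.
δ = d·√(n/2) ⇒ n = 2(δ/d)² = 2 × (3.612 / 0.6276)² = 66.26.
Rounding up, n = 67 per group.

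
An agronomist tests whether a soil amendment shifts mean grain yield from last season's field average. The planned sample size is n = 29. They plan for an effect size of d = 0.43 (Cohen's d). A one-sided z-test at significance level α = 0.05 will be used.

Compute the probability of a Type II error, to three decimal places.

β ≈ 0.251

Noncentrality parameter: δ = d·√n = 0.43 × √29 = 2.3156
Critical value for a one-sided test at α = 0.05: z_α = 1.645.
Power = P(Z > 1.645 − δ) = Φ(0.671) = 0.7488.
Type II error: β = 1 − power = 1 − 0.7488 = 0.2512.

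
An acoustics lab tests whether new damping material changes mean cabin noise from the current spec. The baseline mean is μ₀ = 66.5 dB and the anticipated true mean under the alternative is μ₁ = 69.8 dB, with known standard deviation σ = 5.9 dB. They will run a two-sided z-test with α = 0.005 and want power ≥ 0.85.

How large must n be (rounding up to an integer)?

n = 48

Standardized effect: d = |μ₁ − μ₀| / σ = |69.8 − 66.5| / 5.9 = 0.5593
Set Φ(δ − 2.807) = 0.85; then δ − 2.807 = Φ⁻¹(0.85) = 1.036, giving δ = 3.843.
(The Φ(−δ − z_{α/2}) term is vanishingly small for δ > 0 and is dropped in the standard sample-size formula.)
δ = d·√n ⇒ n = (δ/d)² = (3.843 / 0.5593)² = 47.22.
Rounding up, n = 48.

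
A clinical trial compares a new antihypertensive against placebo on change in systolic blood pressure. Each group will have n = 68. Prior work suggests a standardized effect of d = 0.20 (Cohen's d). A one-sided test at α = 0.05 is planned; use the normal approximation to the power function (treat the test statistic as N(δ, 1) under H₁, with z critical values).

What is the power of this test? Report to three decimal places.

Power ≈ 0.316

Noncentrality parameter: δ = d·√(n/2) = 0.20 × √(68/2) = 1.1662
Critical value for a one-sided test at α = 0.05: z_α = 1.645.
Power = Φ(δ − 1.645) = Φ(-0.479) = 0.3161.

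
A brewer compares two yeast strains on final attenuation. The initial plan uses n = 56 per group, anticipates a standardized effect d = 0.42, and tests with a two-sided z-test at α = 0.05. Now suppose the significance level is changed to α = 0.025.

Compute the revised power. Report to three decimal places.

δ = d·√(n/2) = 0.42 × √(56/2) = 2.2224 (unchanged). New critical value: z_{0.0125} = 2.241.
Revised power = Φ(δ − 2.241) + Φ(−δ − 2.241) = Φ(-0.019) + Φ(-4.464) = 0.4924 + 0.0000 = 0.4924.

Power ≈ 0.492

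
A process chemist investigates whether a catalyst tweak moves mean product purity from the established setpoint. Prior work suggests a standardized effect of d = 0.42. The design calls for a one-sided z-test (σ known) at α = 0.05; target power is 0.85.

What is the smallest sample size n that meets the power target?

n = 41

Set Φ(δ − 1.645) = 0.85; then δ − 1.645 = Φ⁻¹(0.85) = 1.036, giving δ = 2.681.
δ = d·√n ⇒ n = (δ/d)² = (2.681 / 0.42)² = 40.76.
Rounding up, n = 41.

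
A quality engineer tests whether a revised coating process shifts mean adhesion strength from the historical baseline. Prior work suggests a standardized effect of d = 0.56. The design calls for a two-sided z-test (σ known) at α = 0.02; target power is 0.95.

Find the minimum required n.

n = 51

Set Φ(δ − 2.326) = 0.95; then δ − 2.326 = Φ⁻¹(0.95) = 1.645, giving δ = 3.971.
(Ignoring the negligible lower-tail rejection probability gives the usual closed-form inversion.)
δ = d·√n ⇒ n = (δ/d)² = (3.971 / 0.56)² = 50.29.
Round up to the next whole unit.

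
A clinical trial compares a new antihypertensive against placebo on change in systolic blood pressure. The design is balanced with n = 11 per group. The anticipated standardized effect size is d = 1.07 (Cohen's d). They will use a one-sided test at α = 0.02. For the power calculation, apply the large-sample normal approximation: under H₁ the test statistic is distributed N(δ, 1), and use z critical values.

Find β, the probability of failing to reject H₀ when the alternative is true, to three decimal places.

β ≈ 0.324

Noncentrality parameter: δ = d·√(n/2) = 1.07 × √(11/2) = 2.5094
Critical value for a one-sided test at α = 0.02: z_α = 2.054.
Power = Φ(δ − 2.054) = Φ(0.456) = 0.6757.
Type II error: β = 1 − power = 1 − 0.6757 = 0.3243.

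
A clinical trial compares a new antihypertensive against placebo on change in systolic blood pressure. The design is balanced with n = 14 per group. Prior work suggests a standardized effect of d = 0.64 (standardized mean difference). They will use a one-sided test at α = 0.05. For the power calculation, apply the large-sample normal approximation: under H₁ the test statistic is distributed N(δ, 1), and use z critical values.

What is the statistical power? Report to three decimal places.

Power ≈ 0.519

Noncentrality parameter: δ = d·√(n/2) = 0.64 × √(14/2) = 1.6933
One-sided α = 0.05 → critical value z_{0.05} = 1.645.
Power = P(Z > 1.645 − δ) = Φ(0.048) = 0.5193.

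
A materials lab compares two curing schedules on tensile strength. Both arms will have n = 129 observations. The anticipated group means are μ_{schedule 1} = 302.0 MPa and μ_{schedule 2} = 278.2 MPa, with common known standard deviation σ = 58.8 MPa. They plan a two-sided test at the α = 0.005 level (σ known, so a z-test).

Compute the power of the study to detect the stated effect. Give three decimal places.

Standardized effect: d = |μ_{schedule 1} − μ_{schedule 2}| / σ = |302.0 − 278.2| / 58.8 = 0.4048
Noncentrality parameter: δ = d·√(n/2) = 0.4048 × √(129/2) = 3.2507
Critical value for a two-sided test at α = 0.005: z_{α/2} = 2.807.
Power = Φ(δ − 2.807) + Φ(−δ − 2.807) = Φ(0.444) + Φ(-6.058) = 0.6714 + 0.0000 = 0.6714.

Power ≈ 0.671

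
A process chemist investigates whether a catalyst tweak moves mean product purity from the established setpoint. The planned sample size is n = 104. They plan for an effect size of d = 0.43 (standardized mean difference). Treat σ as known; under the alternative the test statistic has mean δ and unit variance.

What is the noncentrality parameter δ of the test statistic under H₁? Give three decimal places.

The noncentrality parameter scales effect size by the design's sample-size factor: δ = d·√n = 0.43 × √104 = 4.3852

δ ≈ 4.385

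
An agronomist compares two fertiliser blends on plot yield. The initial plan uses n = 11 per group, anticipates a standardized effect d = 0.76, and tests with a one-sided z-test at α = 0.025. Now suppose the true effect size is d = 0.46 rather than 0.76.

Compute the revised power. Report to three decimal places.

Power ≈ 0.189

With d = 0.46: δ = d·√(n/2) = 0.46 × √(11/2) = 1.0788. Critical value z_{0.025} = 1.960.
Revised power = Φ(δ − 1.960) = Φ(-0.881) = 0.1891.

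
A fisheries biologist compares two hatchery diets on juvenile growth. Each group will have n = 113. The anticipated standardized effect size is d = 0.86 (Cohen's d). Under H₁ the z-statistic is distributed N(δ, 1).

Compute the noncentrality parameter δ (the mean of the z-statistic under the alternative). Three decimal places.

δ ≈ 6.464

The noncentrality parameter scales effect size by the design's sample-size factor: δ = d·√(n/2) = 0.86 × √(113/2) = 6.4643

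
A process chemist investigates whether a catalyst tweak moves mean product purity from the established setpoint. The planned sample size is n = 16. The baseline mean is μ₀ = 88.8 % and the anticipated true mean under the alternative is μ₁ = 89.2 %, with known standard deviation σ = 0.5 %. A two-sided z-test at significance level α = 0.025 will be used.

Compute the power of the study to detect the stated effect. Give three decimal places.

Power ≈ 0.831

Standardized effect: d = |μ₁ − μ₀| / σ = |89.2 − 88.8| / 0.5 = 0.8000
Noncentrality parameter: λ = d·√n = 0.8000 × √16 = 3.2000
Critical value for a two-sided test at α = 0.025: z_{α/2} = 2.241.
Power = Φ(λ − 2.241) + Φ(−λ − 2.241) = Φ(0.959) + Φ(-5.441) = 0.8311 + 0.0000 = 0.8311.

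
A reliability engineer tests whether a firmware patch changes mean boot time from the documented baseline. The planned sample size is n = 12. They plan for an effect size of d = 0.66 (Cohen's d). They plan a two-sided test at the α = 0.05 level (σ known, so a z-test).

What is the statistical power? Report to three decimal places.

Power ≈ 0.628

Noncentrality parameter: δ = d·√n = 0.66 × √12 = 2.2863
Critical value for a two-sided test at α = 0.05: z_{α/2} = 1.960.
Power = Φ(δ − 1.960) + Φ(−δ − 1.960) = Φ(0.326) + Φ(-4.246) = 0.6279 + 0.0000 = 0.6279.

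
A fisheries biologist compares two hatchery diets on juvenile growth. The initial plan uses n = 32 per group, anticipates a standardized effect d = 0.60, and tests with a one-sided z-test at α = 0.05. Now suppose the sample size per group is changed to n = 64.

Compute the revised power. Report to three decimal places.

Power ≈ 0.960

With n = 64 per group: δ = d·√(n/2) = 0.60 × √(64/2) = 3.3941. Critical value z_{0.05} = 1.645.
Revised power = Φ(δ − 1.645) = Φ(1.749) = 0.9599.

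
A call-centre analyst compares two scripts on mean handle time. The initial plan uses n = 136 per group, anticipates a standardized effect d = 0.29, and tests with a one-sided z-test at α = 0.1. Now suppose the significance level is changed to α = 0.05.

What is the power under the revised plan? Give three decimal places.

Power ≈ 0.772

δ = d·√(n/2) = 0.29 × √(136/2) = 2.3914 (unchanged). New critical value: z_{0.05} = 1.645.
Revised power = Φ(δ − 1.645) = Φ(0.747) = 0.7723.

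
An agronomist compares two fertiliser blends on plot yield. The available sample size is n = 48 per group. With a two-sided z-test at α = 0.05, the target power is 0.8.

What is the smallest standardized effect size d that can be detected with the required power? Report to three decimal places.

Required noncentrality: δ = z_{0.025} + z_{0.20} = 1.960 + 0.842 = 2.802.
(The second rejection-region term Φ(−δ − z_{α/2}) is negligible and dropped.)
δ = d·√(n/2) ⇒ d = δ/√(n/2) = 2.802/√(48/2) = 0.5719.

d ≈ 0.572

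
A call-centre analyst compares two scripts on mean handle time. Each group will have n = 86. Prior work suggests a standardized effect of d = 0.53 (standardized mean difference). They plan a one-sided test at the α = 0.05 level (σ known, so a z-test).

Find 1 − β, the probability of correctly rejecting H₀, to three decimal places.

Noncentrality parameter: δ = d·√(n/2) = 0.53 × √(86/2) = 3.4754
Critical value for a one-sided test at α = 0.05: z_α = 1.645.
Power = P(Z > 1.645 − δ) = Φ(1.831) = 0.9664.

Power ≈ 0.966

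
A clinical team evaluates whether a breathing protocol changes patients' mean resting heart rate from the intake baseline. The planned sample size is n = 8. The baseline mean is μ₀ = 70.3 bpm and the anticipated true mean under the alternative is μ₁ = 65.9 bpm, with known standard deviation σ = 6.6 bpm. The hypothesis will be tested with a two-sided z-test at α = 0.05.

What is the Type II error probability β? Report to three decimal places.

Standardized effect: d = |μ₁ − μ₀| / σ = |65.9 − 70.3| / 6.6 = 0.6667
Noncentrality parameter: λ = d·√n = 0.6667 × √8 = 1.8856
Critical value for a two-sided test at α = 0.05: z_{α/2} = 1.960.
Power = Φ(λ − 1.960) + Φ(−λ − 1.960) = Φ(-0.074) + Φ(-3.846) = 0.4704 + 0.0001 = 0.4704.
Type II error: β = 1 − power = 1 − 0.4704 = 0.5296.

β ≈ 0.530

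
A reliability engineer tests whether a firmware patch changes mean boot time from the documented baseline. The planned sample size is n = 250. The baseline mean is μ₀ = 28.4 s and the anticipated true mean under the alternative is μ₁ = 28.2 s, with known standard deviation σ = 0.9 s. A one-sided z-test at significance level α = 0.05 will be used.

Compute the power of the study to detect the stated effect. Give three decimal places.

Power ≈ 0.969

Standardized effect: d = |μ₁ − μ₀| / σ = |28.2 − 28.4| / 0.9 = 0.2222
Noncentrality parameter: δ = d·√n = 0.2222 × √250 = 3.5136
Critical value for a one-sided test at α = 0.05: z_α = 1.645.
Power = P(Z > 1.645 − δ) = Φ(1.869) = 0.9692.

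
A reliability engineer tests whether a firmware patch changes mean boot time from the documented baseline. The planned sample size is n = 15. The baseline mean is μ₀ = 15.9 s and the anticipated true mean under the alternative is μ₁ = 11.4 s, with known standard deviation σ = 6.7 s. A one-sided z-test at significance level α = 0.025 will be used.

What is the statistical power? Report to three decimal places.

Standardized effect: d = |μ₁ − μ₀| / σ = |11.4 − 15.9| / 6.7 = 0.6716
Noncentrality parameter: δ = d·√n = 0.6716 × √15 = 2.6013
One-sided α = 0.025 → critical value z_{0.025} = 1.960.
Power = P(Z > 1.960 − δ) = Φ(0.641) = 0.7393.

Power ≈ 0.739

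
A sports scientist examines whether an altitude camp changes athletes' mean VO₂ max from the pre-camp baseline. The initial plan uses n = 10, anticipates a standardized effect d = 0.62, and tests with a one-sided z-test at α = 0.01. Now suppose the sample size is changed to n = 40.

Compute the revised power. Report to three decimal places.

With n = 40: δ = d·√n = 0.62 × √40 = 3.9212. Critical value z_{0.01} = 2.326.
Revised power = Φ(δ − 2.326) = Φ(1.595) = 0.9446.

Power ≈ 0.945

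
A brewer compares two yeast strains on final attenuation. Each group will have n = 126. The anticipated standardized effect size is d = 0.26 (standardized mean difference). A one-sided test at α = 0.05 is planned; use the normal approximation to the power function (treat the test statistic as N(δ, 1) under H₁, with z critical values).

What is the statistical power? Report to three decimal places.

Power ≈ 0.662

Noncentrality parameter: δ = d·√(n/2) = 0.26 × √(126/2) = 2.0637
Critical value for a one-sided test at α = 0.05: z_α = 1.645.
Power = P(Z > 1.645 − δ) = Φ(0.419) = 0.6623.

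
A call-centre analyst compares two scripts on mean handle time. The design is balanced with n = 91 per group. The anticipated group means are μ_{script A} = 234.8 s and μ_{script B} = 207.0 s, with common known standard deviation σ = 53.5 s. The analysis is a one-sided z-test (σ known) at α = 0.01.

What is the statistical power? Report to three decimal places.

Standardized effect: d = |μ_{script A} − μ_{script B}| / σ = |234.8 − 207.0| / 53.5 = 0.5196
Noncentrality parameter: δ = d·√(n/2) = 0.5196 × √(91/2) = 3.5051
Critical value for a one-sided test at α = 0.01: z_α = 2.326.
Power = P(Z > 2.326 − δ) = Φ(1.179) = 0.8807.

Power ≈ 0.881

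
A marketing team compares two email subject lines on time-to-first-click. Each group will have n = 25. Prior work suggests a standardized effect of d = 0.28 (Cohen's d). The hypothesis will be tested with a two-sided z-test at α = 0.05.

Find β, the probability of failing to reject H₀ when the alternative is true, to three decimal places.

Noncentrality parameter: δ = d·√(n/2) = 0.28 × √(25/2) = 0.9899
Two-sided α = 0.05 → critical value z_{0.025} = 1.960.
Power = Φ(δ − 1.960) + Φ(−δ − 1.960) = Φ(-0.970) + Φ(-2.950) = 0.1660 + 0.0016 = 0.1676.
Type II error: β = 1 − power = 1 − 0.1676 = 0.8324.

β ≈ 0.832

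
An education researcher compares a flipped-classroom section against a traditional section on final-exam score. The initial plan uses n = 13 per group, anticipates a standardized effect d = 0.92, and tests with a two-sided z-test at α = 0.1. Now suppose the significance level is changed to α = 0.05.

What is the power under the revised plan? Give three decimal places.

δ = d·√(n/2) = 0.92 × √(13/2) = 2.3455 (unchanged). New critical value: z_{0.025} = 1.960.
Revised power = Φ(δ − 1.960) + Φ(−δ − 1.960) = Φ(0.386) + Φ(-4.306) = 0.6501 + 0.0000 = 0.6501.

Power ≈ 0.650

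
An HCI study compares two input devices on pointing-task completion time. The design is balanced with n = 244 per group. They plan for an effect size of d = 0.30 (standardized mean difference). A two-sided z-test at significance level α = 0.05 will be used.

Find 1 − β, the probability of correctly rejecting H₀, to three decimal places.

Power ≈ 0.912

Noncentrality parameter: λ = d·√(n/2) = 0.30 × √(244/2) = 3.3136
Two-sided α = 0.05 → critical value z_{0.025} = 1.960.
Power = Φ(λ − 1.960) + Φ(−λ − 1.960) = Φ(1.354) + Φ(-5.274) = 0.9121 + 0.0000 = 0.9121.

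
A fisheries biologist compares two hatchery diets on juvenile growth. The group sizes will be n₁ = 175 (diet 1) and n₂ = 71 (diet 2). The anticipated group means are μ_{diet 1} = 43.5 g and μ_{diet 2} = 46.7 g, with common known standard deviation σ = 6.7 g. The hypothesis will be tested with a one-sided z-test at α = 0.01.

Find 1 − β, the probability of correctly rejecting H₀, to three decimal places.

Standardized effect: d = |μ_{diet 1} − μ_{diet 2}| / σ = |43.5 − 46.7| / 6.7 = 0.4776
Noncentrality parameter: δ = d / √(1/n₁ + 1/n₂) = 0.4776 / √(1/175 + 1/71) = 3.3943
Critical value for a one-sided test at α = 0.01: z_α = 2.326.
Power = Φ(δ − 2.326) = Φ(1.068) = 0.8572.

Power ≈ 0.857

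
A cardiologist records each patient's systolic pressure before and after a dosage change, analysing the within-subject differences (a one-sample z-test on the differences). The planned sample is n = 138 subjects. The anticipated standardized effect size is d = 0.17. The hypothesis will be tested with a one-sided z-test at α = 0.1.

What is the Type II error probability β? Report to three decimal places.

Noncentrality parameter: δ = d·√n = 0.17 × √138 = 1.9970
One-sided α = 0.1 → critical value z_{0.1} = 1.282.
Power = P(Z > 1.282 − δ) = Φ(0.715) = 0.7628.
Type II error: β = 1 − power = 1 − 0.7628 = 0.2372.

β ≈ 0.237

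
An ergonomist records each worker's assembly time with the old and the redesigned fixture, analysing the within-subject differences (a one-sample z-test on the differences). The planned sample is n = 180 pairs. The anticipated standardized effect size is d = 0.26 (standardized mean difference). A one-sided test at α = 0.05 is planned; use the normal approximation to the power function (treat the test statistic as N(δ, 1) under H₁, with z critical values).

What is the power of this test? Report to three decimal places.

Power ≈ 0.967

Noncentrality parameter: δ = d·√n = 0.26 × √180 = 3.4883
Critical value for a one-sided test at α = 0.05: z_α = 1.645.
Power = P(Z > 1.645 − δ) = Φ(1.843) = 0.9674.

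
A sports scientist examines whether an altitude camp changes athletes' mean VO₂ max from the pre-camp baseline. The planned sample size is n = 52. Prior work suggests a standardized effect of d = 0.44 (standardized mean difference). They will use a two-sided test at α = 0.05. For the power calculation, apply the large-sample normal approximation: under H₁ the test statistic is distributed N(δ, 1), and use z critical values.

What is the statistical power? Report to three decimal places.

Noncentrality parameter: λ = d·√n = 0.44 × √52 = 3.1729
Two-sided α = 0.05 → critical value z_{0.025} = 1.960.
Power = Φ(λ − 1.960) + Φ(−λ − 1.960) = Φ(1.213) + Φ(-5.133) = 0.8874 + 0.0000 = 0.8874.

Power ≈ 0.887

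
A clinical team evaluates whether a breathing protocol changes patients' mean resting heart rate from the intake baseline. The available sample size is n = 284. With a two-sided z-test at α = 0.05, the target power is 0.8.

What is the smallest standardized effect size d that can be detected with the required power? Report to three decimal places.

Need Φ(δ − 1.960) = 0.8, so δ = 1.960 + 0.842 = 2.802.
(The second rejection-region term Φ(−δ − z_{α/2}) is negligible and dropped.)
δ = d·√n ⇒ d = δ/√n = 2.802/√284 = 0.1662.

d ≈ 0.166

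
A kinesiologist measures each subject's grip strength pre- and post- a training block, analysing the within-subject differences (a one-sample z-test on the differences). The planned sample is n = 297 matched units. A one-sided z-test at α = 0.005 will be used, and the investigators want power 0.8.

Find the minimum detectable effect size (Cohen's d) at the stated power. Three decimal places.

Need Φ(δ − 2.576) = 0.8, so δ = 2.576 + 0.842 = 3.417.
δ = d·√n ⇒ d = δ/√n = 3.417/√297 = 0.1983.

d ≈ 0.198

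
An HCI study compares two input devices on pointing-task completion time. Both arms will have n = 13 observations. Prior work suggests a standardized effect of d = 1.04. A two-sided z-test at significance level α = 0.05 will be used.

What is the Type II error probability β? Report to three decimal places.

β ≈ 0.245

Noncentrality parameter: δ = d·√(n/2) = 1.04 × √(13/2) = 2.6515
Critical value for a two-sided test at α = 0.05: z_{α/2} = 1.960.
Power = Φ(δ − 1.960) + Φ(−δ − 1.960) = Φ(0.692) + Φ(-4.611) = 0.7554 + 0.0000 = 0.7554.
Type II error: β = 1 − power = 1 − 0.7554 = 0.2446.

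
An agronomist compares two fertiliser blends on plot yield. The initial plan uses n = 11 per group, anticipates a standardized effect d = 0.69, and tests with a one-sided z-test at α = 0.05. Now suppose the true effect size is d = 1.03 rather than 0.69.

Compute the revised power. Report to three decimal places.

With d = 1.03: δ = d·√(n/2) = 1.03 × √(11/2) = 2.4156. Critical value z_{0.05} = 1.645.
Revised power = Φ(δ − 1.645) = Φ(0.771) = 0.7796.

Power ≈ 0.780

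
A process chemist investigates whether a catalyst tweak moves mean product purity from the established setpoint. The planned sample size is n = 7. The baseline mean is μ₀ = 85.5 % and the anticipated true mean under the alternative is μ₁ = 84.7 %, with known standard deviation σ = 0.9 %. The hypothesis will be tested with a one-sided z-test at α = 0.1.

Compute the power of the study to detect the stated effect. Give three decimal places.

Standardized effect: d = |μ₁ − μ₀| / σ = |84.7 − 85.5| / 0.9 = 0.8889
Noncentrality parameter: δ = d·√n = 0.8889 × √7 = 2.3518
Critical value for a one-sided test at α = 0.1: z_α = 1.282.
Power = P(Z > 1.282 − δ) = Φ(1.070) = 0.8577.

Power ≈ 0.858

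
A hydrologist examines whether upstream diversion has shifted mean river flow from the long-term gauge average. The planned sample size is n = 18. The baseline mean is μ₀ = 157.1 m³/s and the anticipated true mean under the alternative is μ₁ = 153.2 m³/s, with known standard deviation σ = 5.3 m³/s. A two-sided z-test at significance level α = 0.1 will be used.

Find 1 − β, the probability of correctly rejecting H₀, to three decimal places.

Standardized effect: d = |μ₁ − μ₀| / σ = |153.2 − 157.1| / 5.3 = 0.7358
Noncentrality parameter: δ = d·√n = 0.7358 × √18 = 3.1219
Two-sided α = 0.1 → critical value z_{0.05} = 1.645.
Power = Φ(δ − 1.645) + Φ(−δ − 1.645) = Φ(1.477) + Φ(-4.767) = 0.9302 + 0.0000 = 0.9302.

Power ≈ 0.930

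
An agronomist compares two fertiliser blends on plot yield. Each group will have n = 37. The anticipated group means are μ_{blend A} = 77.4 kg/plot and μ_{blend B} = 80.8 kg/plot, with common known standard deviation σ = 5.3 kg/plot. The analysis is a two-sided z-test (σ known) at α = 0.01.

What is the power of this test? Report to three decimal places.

Power ≈ 0.573

Standardized effect: d = |μ_{blend A} − μ_{blend B}| / σ = |77.4 − 80.8| / 5.3 = 0.6415
Noncentrality parameter: δ = d·√(n/2) = 0.6415 × √(37/2) = 2.7592
Two-sided α = 0.01 → critical value z_{0.005} = 2.576.
Power = Φ(δ − 2.576) + Φ(−δ − 2.576) = Φ(0.183) + Φ(-5.335) = 0.5728 + 0.0000 = 0.5728.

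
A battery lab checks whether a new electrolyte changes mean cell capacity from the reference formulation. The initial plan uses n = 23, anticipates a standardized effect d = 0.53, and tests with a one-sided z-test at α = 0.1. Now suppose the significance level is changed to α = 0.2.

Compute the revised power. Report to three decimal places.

δ = d·√n = 0.53 × √23 = 2.5418 (unchanged). New critical value: z_{0.2} = 0.842.
Revised power = P(Z > 0.842 − δ) = Φ(1.700) = 0.9555.

Power ≈ 0.955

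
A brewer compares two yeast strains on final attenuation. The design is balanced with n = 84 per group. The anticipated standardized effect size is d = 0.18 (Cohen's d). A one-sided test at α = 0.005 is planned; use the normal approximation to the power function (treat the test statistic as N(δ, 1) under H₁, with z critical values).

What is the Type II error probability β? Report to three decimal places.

β ≈ 0.921

Noncentrality parameter: δ = d·√(n/2) = 0.18 × √(84/2) = 1.1665
Critical value for a one-sided test at α = 0.005: z_α = 2.576.
Power = Φ(δ − 2.576) = Φ(-1.409) = 0.0794.
Type II error: β = 1 − power = 1 − 0.0794 = 0.9206.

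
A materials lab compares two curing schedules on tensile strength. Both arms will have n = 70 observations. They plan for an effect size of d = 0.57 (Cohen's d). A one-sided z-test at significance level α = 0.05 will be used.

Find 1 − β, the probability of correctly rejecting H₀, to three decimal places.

Power ≈ 0.958

Noncentrality parameter: δ = d·√(n/2) = 0.57 × √(70/2) = 3.3722
One-sided α = 0.05 → critical value z_{0.05} = 1.645.
Power = P(Z > 1.645 − δ) = Φ(1.727) = 0.9579.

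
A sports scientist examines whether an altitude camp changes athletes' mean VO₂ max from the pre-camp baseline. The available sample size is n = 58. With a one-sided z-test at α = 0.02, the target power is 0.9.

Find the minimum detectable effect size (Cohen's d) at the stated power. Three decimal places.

d ≈ 0.438

Need Φ(δ − 2.054) = 0.9, so δ = 2.054 + 1.282 = 3.335.
δ = d·√n ⇒ d = δ/√n = 3.335/√58 = 0.4379.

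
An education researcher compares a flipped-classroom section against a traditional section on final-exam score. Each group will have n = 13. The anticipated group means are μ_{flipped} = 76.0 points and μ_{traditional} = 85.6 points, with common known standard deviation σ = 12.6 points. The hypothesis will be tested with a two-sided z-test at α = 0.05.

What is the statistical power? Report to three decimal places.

Standardized effect: d = |μ_{flipped} − μ_{traditional}| / σ = |76.0 − 85.6| / 12.6 = 0.7619
Noncentrality parameter: δ = d·√(n/2) = 0.7619 × √(13/2) = 1.9425
Two-sided α = 0.05 → critical value z_{0.025} = 1.960.
Power = Φ(δ − 1.960) + Φ(−δ − 1.960) = Φ(-0.017) + Φ(-3.902) = 0.4930 + 0.0000 = 0.4931.

Power ≈ 0.493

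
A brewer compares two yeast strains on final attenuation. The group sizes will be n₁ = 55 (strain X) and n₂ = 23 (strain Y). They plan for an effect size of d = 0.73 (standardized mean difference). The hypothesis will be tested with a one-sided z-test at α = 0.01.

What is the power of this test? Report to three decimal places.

Power ≈ 0.730

Noncentrality parameter: δ = d / √(1/n₁ + 1/n₂) = 0.73 / √(1/55 + 1/23) = 2.9398
Critical value for a one-sided test at α = 0.01: z_α = 2.326.
Power = Φ(δ − 2.326) = Φ(0.613) = 0.7302.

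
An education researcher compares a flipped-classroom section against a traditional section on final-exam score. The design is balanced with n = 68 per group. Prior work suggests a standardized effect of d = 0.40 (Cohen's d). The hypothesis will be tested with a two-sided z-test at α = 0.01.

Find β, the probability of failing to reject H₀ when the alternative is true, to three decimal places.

Noncentrality parameter: δ = d·√(n/2) = 0.40 × √(68/2) = 2.3324
Two-sided α = 0.01 → critical value z_{0.005} = 2.576.
Power = Φ(δ − 2.576) + Φ(−δ − 2.576) = Φ(-0.243) + Φ(-4.908) = 0.4038 + 0.0000 = 0.4038.
Type II error: β = 1 − power = 1 − 0.4038 = 0.5962.

β ≈ 0.596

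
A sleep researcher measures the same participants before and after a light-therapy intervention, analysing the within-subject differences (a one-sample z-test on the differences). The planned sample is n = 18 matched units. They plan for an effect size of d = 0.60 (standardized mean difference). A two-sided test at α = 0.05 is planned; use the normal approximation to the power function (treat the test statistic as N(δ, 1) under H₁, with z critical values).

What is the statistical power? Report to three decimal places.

Power ≈ 0.721

Noncentrality parameter: δ = d·√n = 0.60 × √18 = 2.5456
Two-sided α = 0.05 → critical value z_{0.025} = 1.960.
Power = Φ(δ − 1.960) + Φ(−δ − 1.960) = Φ(0.586) + Φ(-4.506) = 0.7209 + 0.0000 = 0.7209.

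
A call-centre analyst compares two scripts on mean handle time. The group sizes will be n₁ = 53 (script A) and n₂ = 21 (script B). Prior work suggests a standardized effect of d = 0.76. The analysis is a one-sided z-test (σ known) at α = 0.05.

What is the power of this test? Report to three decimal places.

Noncentrality parameter: λ = d / √(1/n₁ + 1/n₂) = 0.76 / √(1/53 + 1/21) = 2.9474
Critical value for a one-sided test at α = 0.05: z_α = 1.645.
Power = Φ(λ − 1.645) = Φ(1.303) = 0.9036.

Power ≈ 0.904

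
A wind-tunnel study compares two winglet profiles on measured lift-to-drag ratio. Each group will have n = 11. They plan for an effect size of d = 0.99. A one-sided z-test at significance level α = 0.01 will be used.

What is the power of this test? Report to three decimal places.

Power ≈ 0.498

Noncentrality parameter: δ = d·√(n/2) = 0.99 × √(11/2) = 2.3218
One-sided α = 0.01 → critical value z_{0.01} = 2.326.
Power = Φ(δ − 2.326) = Φ(-0.005) = 0.4982.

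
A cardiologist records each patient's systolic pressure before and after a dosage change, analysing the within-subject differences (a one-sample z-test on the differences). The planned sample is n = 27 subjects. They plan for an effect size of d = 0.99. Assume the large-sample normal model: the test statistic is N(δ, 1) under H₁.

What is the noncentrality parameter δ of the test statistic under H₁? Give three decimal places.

The noncentrality parameter scales effect size by the design's sample-size factor: δ = d·√n = 0.99 × √27 = 5.1442

δ ≈ 5.144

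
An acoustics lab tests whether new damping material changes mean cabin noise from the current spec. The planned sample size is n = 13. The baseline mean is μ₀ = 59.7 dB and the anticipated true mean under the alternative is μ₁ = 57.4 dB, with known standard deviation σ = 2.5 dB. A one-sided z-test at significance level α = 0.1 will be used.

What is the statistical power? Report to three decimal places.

Power ≈ 0.979

Standardized effect: d = |μ₁ − μ₀| / σ = |57.4 − 59.7| / 2.5 = 0.9200
Noncentrality parameter: δ = d·√n = 0.9200 × √13 = 3.3171
One-sided α = 0.1 → critical value z_{0.1} = 1.282.
Power = Φ(δ − 1.282) = Φ(2.036) = 0.9791.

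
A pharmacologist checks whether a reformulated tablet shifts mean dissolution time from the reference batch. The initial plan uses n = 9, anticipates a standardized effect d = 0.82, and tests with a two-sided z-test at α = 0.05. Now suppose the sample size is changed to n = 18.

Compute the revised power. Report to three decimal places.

With n = 18: δ = d·√n = 0.82 × √18 = 3.4790. Critical value z_{0.025} = 1.960.
Revised power = Φ(δ − 1.960) + Φ(−δ − 1.960) = Φ(1.519) + Φ(-5.439) = 0.9356 + 0.0000 = 0.9356.

Power ≈ 0.936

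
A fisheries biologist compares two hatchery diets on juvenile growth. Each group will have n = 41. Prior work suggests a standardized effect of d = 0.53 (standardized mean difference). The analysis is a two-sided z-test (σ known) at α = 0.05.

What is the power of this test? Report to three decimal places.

Power ≈ 0.670

Noncentrality parameter: λ = d·√(n/2) = 0.53 × √(41/2) = 2.3997
Critical value for a two-sided test at α = 0.05: z_{α/2} = 1.960.
Power = Φ(λ − 1.960) + Φ(−λ − 1.960) = Φ(0.440) + Φ(-4.360) = 0.6699 + 0.0000 = 0.6699.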